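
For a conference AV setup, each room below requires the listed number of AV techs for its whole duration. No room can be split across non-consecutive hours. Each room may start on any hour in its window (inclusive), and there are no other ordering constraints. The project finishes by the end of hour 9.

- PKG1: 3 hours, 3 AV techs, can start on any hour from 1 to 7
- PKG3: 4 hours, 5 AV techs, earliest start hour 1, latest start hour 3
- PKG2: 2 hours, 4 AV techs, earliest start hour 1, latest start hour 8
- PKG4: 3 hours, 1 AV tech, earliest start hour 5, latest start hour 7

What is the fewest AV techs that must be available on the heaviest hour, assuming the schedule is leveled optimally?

Early-start (PKG1@1, PKG3@1, PKG2@1, PKG4@5) gives peak 12: h1:12  h2:12  h3:8  h4:5  h5:1  h6:1  h7:1  h8:0  h9:0.
Shift PKG1→5, PKG2→8.
Schedule PKG1@5, PKG3@1, PKG2@8, PKG4@5: h1:5  h2:5  h3:5  h4:5  h5:4  h6:4  h7:4  h8:4  h9:4 — peak 5.
Total AV tech-hours = 40 over 9 hours ⇒ peak ≥ ⌈40/9⌉ = 5, so 5 is optimal.

5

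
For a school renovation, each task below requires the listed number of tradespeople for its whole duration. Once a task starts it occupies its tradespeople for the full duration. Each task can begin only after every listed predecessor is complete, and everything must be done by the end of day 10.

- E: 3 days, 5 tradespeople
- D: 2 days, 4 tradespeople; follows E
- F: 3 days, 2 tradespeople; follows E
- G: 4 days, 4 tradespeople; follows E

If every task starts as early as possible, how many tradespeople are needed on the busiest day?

Early-start schedule: E@1, D@4, F@4, G@4.
Load per day: day 1: 5, day 2: 5, day 3: 5, day 4: 10, day 5: 10, day 6: 6, day 7: 4, day 8: 0, day 9: 0, day 10: 0.
Peak is 10.

10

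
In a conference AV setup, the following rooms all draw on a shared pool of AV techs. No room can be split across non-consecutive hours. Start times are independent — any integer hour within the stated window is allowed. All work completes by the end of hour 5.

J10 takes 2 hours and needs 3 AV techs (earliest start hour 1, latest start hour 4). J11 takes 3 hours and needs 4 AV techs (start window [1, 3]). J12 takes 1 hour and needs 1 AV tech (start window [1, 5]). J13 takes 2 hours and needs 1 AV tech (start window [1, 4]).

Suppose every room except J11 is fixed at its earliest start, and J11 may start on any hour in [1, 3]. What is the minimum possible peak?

J11@1: h1:9  h2:8  h3:4  h4:0  h5:0 → peak 9
J11@2: h1:5  h2:8  h3:4  h4:4  h5:0 → peak 8
J11@3: h1:5  h2:4  h3:4  h4:4  h5:4 → peak 5
Best is J11@3, peak 5.

5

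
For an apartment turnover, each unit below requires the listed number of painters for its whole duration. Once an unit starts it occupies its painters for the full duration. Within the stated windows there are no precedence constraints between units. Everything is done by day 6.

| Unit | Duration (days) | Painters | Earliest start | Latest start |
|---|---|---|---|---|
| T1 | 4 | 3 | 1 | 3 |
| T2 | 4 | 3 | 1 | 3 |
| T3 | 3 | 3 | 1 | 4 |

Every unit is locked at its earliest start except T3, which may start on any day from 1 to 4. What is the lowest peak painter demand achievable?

T3@1: d1:9  d2:9  d3:9  d4:6  d5:0  d6:0 → peak 9
T3@2: d1:6  d2:9  d3:9  d4:9  d5:0  d6:0 → peak 9
T3@3: d1:6  d2:6  d3:9  d4:9  d5:3  d6:0 → peak 9
T3@4: d1:6  d2:6  d3:6  d4:9  d5:3  d6:3 → peak 9
Best is T3@1, peak 9.

9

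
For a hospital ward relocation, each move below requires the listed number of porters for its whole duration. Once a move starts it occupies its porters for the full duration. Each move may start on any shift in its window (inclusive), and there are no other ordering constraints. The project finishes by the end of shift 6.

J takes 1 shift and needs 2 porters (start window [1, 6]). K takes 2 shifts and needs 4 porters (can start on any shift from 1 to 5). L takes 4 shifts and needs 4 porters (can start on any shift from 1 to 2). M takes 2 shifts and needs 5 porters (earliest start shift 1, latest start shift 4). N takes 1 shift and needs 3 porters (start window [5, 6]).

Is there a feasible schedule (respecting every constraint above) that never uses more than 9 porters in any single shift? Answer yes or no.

yes

Schedule J@1, K@1, L@2, M@3, N@5: s1:6  s2:8  s3:9  s4:9  s5:7  s6:0 — peak 9 ≤ 9.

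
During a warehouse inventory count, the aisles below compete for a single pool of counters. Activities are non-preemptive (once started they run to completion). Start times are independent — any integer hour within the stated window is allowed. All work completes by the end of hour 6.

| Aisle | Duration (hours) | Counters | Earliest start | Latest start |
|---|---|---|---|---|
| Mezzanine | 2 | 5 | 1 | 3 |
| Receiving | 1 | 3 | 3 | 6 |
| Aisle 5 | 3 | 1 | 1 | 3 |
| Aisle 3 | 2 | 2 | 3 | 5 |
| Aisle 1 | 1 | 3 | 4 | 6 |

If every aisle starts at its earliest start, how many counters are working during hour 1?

6

At early start, hour 1 has: Mezzanine, Aisle 5.
Demand: 5 + 1 = 6.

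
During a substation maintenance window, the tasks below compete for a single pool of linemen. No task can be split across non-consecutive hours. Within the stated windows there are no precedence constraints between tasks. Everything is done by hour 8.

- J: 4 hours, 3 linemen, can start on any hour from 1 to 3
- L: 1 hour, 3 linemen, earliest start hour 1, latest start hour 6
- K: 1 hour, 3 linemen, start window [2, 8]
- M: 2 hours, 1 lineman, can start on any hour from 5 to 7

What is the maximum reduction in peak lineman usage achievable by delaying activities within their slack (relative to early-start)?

Early-start peak: h1:6  h2:6  h3:3  h4:3  h5:1  h6:1  h7:0  h8:0 ⇒ 6.
Leveled (J@1, L@5, K@6, M@7): h1:3  h2:3  h3:3  h4:3  h5:3  h6:3  h7:1  h8:1 ⇒ 3.
Reduction 6 − 3 = 3.

3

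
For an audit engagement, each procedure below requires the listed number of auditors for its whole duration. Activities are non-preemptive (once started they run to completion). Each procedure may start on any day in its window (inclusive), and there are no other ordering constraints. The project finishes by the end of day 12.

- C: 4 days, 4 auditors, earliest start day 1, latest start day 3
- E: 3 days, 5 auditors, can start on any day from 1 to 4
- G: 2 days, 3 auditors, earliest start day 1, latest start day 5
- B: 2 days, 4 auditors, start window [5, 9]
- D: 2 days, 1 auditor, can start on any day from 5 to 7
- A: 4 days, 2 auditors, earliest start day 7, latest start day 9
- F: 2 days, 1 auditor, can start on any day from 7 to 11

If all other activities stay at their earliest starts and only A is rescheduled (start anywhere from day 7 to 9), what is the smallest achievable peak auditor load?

12

A@7: d1:12  d2:12  d3:9  d4:4  d5:5  d6:5  d7:3  d8:3  d9:2  d10:2  d11:0  d12:0 → peak 12
A@8: d1:12  d2:12  d3:9  d4:4  d5:5  d6:5  d7:1  d8:3  d9:2  d10:2  d11:2  d12:0 → peak 12
A@9: d1:12  d2:12  d3:9  d4:4  d5:5  d6:5  d7:1  d8:1  d9:2  d10:2  d11:2  d12:2 → peak 12
Best is A@7, peak 12.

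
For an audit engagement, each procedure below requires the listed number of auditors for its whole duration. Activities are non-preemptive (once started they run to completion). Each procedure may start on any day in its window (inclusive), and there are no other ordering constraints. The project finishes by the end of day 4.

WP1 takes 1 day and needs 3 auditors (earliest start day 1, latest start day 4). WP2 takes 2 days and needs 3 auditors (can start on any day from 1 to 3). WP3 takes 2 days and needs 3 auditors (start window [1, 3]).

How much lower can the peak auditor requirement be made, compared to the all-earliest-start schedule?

3

Early-start peak: d1:9  d2:6  d3:0  d4:0 ⇒ 9.
Leveled (WP1@1, WP2@1, WP3@2): d1:6  d2:6  d3:3  d4:0 ⇒ 6.
Reduction 9 − 6 = 3.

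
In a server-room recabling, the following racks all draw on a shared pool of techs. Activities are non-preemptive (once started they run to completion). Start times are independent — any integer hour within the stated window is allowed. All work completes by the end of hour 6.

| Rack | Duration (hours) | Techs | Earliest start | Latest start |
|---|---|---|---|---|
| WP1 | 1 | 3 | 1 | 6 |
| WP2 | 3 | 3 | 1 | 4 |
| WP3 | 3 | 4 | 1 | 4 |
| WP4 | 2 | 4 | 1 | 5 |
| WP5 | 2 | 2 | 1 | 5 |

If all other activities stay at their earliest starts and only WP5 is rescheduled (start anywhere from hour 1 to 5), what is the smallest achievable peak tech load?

WP5@1: h1:16  h2:13  h3:7  h4:0  h5:0  h6:0 → peak 16
WP5@2: h1:14  h2:13  h3:9  h4:0  h5:0  h6:0 → peak 14
WP5@3: h1:14  h2:11  h3:9  h4:2  h5:0  h6:0 → peak 14
WP5@4: h1:14  h2:11  h3:7  h4:2  h5:2  h6:0 → peak 14
WP5@5: h1:14  h2:11  h3:7  h4:0  h5:2  h6:2 → peak 14
Best is WP5@2, peak 14.

14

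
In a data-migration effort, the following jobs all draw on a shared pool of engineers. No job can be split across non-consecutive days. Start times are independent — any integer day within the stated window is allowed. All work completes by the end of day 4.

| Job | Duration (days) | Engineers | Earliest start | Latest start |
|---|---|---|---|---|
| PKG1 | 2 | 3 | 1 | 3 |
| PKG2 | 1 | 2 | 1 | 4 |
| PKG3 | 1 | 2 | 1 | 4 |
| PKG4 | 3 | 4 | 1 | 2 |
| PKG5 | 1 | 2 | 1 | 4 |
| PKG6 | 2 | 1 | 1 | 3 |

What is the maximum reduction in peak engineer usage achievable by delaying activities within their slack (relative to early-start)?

7

Early-start peak: d1:14  d2:8  d3:4  d4:0 ⇒ 14.
Leveled (PKG1@1, PKG2@1, PKG3@1, PKG4@2, PKG5@3, PKG6@3): d1:7  d2:7  d3:7  d4:5 ⇒ 7.
Reduction 14 − 7 = 7.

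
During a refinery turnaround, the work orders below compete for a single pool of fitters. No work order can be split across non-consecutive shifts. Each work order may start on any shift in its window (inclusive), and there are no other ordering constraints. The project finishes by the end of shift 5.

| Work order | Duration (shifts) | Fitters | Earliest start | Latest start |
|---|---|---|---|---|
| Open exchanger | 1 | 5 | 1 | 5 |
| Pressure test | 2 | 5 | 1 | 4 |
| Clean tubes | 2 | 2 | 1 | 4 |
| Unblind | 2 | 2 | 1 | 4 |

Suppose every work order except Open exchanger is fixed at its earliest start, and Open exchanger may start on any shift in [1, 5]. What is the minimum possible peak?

9

Open exchanger@1: s1:14  s2:9  s3:0  s4:0  s5:0 → peak 14
Open exchanger@2: s1:9  s2:14  s3:0  s4:0  s5:0 → peak 14
Open exchanger@3: s1:9  s2:9  s3:5  s4:0  s5:0 → peak 9
Open exchanger@4: s1:9  s2:9  s3:0  s4:5  s5:0 → peak 9
Open exchanger@5: s1:9  s2:9  s3:0  s4:0  s5:5 → peak 9
Best is Open exchanger@3, peak 9.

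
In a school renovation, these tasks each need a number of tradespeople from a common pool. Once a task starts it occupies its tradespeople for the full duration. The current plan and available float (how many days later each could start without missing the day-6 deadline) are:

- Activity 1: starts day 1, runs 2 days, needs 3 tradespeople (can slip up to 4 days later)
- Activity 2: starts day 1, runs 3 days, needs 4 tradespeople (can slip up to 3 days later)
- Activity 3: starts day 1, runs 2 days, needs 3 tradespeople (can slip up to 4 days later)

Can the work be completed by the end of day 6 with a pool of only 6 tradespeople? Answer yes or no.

Schedule Activity 1@1, Activity 2@3, Activity 3@1: d1:6  d2:6  d3:4  d4:4  d5:4  d6:0 — peak 6 ≤ 6.

yes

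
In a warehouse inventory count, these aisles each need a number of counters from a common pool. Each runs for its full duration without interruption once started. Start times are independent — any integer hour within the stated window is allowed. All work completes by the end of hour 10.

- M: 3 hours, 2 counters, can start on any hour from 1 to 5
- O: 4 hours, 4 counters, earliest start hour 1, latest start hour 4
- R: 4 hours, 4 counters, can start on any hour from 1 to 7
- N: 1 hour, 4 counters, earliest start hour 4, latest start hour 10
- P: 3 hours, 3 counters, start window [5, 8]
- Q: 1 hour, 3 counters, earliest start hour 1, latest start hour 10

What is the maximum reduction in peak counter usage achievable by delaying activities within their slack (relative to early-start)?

6

Early-start peak: h1:13  h2:10  h3:10  h4:12  h5:3  h6:3  h7:3  h8:0  h9:0  h10:0 ⇒ 13.
Leveled (M@1, O@1, R@5, N@9, P@5, Q@4): h1:6  h2:6  h3:6  h4:7  h5:7  h6:7  h7:7  h8:4  h9:4  h10:0 ⇒ 7.
Reduction 13 − 7 = 6.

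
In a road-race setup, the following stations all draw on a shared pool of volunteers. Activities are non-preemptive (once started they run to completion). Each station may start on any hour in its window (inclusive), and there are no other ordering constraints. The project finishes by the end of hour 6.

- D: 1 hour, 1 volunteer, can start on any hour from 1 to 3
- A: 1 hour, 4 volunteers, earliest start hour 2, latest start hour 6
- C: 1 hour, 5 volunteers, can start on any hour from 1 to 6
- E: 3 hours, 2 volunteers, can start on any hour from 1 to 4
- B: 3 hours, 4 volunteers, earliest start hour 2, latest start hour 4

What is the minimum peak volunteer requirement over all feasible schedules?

Early-start (D@1, A@2, C@1, E@1, B@2) gives peak 10: h1:8  h2:10  h3:6  h4:4  h5:0  h6:0.
Shift E→2, B→3.
Schedule D@1, A@2, C@1, E@2, B@3: h1:6  h2:6  h3:6  h4:6  h5:4  h6:0 — peak 6.

6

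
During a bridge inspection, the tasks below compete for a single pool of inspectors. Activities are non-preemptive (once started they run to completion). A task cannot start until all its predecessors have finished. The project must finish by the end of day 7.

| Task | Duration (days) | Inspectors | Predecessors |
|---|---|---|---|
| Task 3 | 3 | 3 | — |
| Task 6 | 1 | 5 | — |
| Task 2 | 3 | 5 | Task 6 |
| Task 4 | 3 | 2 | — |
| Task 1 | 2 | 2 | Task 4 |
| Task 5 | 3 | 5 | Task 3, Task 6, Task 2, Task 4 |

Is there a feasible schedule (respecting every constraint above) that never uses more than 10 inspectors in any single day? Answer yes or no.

Schedule Task 3@1, Task 6@1, Task 2@2, Task 4@1, Task 1@4, Task 5@5: d1:10  d2:10  d3:10  d4:7  d5:7  d6:5  d7:5 — peak 10 ≤ 10.

yes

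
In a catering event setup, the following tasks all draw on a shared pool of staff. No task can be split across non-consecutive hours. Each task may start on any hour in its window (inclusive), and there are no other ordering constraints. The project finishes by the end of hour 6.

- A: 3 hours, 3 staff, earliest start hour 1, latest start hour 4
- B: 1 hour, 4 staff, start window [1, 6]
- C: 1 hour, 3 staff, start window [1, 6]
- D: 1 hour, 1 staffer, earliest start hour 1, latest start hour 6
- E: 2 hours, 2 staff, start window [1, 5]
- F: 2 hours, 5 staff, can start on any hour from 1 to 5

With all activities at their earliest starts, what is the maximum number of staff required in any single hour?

18

Early-start schedule: A@1, B@1, C@1, D@1, E@1, F@1.
Load per hour: hour 1: 18, hour 2: 10, hour 3: 3, hour 4: 0, hour 5: 0, hour 6: 0.
Peak is 18.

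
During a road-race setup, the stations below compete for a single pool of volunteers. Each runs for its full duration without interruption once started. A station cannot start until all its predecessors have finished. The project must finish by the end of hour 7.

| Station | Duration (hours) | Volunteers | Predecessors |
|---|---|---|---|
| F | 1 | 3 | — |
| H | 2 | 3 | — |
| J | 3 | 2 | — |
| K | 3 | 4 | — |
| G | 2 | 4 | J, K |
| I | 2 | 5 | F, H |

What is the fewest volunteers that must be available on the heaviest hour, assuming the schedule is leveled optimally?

9

Early-start (F@1, H@1, J@1, K@1, G@4, I@3) gives peak 12: h1:12  h2:9  h3:11  h4:9  h5:4  h6:0  h7:0.
Shift K→2, G→5, I→4.
Schedule F@1, H@1, J@1, K@2, G@5, I@4: h1:8  h2:9  h3:6  h4:9  h5:9  h6:4  h7:0 — peak 9.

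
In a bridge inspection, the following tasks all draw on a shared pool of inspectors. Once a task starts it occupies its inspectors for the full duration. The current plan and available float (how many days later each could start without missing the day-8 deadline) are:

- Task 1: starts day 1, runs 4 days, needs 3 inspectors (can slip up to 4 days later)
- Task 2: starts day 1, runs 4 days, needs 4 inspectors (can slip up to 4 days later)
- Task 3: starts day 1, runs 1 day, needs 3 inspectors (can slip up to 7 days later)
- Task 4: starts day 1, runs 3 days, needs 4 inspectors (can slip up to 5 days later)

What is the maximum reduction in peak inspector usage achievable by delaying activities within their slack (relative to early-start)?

Early-start peak: d1:14  d2:11  d3:11  d4:7  d5:0  d6:0  d7:0  d8:0 ⇒ 14.
Leveled (Task 1@1, Task 2@1, Task 3@5, Task 4@5): d1:7  d2:7  d3:7  d4:7  d5:7  d6:4  d7:4  d8:0 ⇒ 7.
Reduction 14 − 7 = 7.

7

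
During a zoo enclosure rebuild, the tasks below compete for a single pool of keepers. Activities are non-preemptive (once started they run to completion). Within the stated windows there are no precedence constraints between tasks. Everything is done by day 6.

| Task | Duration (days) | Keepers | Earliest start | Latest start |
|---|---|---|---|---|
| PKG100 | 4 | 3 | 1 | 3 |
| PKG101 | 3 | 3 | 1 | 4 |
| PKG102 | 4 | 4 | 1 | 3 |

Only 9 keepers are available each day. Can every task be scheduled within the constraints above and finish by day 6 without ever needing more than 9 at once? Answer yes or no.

no

The minimum achievable peak is 10; 9 < 10, so no feasible schedule stays within the cap.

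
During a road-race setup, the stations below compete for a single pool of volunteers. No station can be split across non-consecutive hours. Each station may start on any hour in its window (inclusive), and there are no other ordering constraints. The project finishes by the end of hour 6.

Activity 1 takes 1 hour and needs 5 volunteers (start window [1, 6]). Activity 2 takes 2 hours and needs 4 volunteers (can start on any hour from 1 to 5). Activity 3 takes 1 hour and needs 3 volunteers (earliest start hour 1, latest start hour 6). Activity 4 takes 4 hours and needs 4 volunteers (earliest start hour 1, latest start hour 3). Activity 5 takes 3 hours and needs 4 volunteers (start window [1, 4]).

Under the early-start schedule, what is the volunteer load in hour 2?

12

At early start, hour 2 has: Activity 2, Activity 4, Activity 5.
Demand: 4 + 4 + 4 = 12.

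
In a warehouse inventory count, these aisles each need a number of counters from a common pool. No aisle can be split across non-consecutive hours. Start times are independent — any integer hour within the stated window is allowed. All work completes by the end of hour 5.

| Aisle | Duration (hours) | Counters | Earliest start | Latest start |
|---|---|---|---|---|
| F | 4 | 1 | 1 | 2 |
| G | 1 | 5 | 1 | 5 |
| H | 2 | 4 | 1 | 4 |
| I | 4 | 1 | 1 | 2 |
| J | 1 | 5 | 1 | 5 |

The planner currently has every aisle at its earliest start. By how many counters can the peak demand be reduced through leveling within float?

Early-start peak: h1:16  h2:6  h3:2  h4:2  h5:0 ⇒ 16.
Leveled (F@1, G@1, H@2, I@2, J@5): h1:6  h2:6  h3:6  h4:2  h5:6 ⇒ 6.
Reduction 16 − 6 = 10.

10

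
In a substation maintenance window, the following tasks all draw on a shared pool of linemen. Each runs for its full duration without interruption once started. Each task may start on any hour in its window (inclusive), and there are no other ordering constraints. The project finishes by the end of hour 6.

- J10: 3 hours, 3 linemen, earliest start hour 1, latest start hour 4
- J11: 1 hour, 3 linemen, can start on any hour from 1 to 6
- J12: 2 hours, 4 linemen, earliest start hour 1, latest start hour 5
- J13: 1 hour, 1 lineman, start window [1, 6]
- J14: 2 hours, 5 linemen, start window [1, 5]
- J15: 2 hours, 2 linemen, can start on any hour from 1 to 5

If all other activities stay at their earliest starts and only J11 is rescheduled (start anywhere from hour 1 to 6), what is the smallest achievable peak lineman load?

J11@1: h1:18  h2:14  h3:3  h4:0  h5:0  h6:0 → peak 18
J11@2: h1:15  h2:17  h3:3  h4:0  h5:0  h6:0 → peak 17
J11@3: h1:15  h2:14  h3:6  h4:0  h5:0  h6:0 → peak 15
J11@4: h1:15  h2:14  h3:3  h4:3  h5:0  h6:0 → peak 15
J11@5: h1:15  h2:14  h3:3  h4:0  h5:3  h6:0 → peak 15
J11@6: h1:15  h2:14  h3:3  h4:0  h5:0  h6:3 → peak 15
Best is J11@3, peak 15.

15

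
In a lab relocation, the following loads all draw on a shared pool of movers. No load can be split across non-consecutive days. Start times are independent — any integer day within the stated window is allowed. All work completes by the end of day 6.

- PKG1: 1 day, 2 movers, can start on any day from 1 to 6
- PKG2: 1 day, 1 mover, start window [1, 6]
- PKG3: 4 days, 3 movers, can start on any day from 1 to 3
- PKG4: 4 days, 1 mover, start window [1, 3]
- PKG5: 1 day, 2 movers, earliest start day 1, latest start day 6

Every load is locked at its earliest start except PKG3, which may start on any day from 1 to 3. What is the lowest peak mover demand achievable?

PKG3@1: d1:9  d2:4  d3:4  d4:4  d5:0  d6:0 → peak 9
PKG3@2: d1:6  d2:4  d3:4  d4:4  d5:3  d6:0 → peak 6
PKG3@3: d1:6  d2:1  d3:4  d4:4  d5:3  d6:3 → peak 6
Best is PKG3@2, peak 6.

6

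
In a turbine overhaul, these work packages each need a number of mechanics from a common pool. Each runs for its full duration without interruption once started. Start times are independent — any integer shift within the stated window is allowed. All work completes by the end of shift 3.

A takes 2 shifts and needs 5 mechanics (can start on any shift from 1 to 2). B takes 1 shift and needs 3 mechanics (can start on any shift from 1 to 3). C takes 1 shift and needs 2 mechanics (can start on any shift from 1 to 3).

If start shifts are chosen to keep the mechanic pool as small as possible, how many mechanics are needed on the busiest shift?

5

Early-start (A@1, B@1, C@1) gives peak 10: s1:10  s2:5  s3:0.
Shift B→3, C→3.
Schedule A@1, B@3, C@3: s1:5  s2:5  s3:5 — peak 5.
Total mechanic-shifts = 15 over 3 shifts ⇒ peak ≥ ⌈15/3⌉ = 5, so 5 is optimal.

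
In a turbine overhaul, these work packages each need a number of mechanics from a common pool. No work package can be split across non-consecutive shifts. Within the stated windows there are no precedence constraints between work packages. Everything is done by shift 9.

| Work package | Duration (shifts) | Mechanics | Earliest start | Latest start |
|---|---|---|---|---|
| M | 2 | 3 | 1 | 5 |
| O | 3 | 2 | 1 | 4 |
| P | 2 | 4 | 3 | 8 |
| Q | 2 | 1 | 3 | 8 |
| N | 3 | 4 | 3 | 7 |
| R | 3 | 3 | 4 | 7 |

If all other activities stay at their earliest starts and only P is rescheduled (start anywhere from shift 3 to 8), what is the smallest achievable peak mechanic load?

8

P@3: s1:5  s2:5  s3:11  s4:12  s5:7  s6:3  s7:0  s8:0  s9:0 → peak 12
P@4: s1:5  s2:5  s3:7  s4:12  s5:11  s6:3  s7:0  s8:0  s9:0 → peak 12
P@5: s1:5  s2:5  s3:7  s4:8  s5:11  s6:7  s7:0  s8:0  s9:0 → peak 11
P@6: s1:5  s2:5  s3:7  s4:8  s5:7  s6:7  s7:4  s8:0  s9:0 → peak 8
P@7: s1:5  s2:5  s3:7  s4:8  s5:7  s6:3  s7:4  s8:4  s9:0 → peak 8
P@8: s1:5  s2:5  s3:7  s4:8  s5:7  s6:3  s7:0  s8:4  s9:4 → peak 8
Best is P@6, peak 8.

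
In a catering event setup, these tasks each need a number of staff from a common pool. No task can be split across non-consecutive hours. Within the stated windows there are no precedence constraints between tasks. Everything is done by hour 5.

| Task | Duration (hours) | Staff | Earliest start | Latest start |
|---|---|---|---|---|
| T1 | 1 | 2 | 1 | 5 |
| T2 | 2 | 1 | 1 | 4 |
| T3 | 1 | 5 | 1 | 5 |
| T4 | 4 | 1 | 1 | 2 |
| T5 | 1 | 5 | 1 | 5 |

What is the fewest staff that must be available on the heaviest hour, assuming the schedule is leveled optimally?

6

Early-start (T1@1, T2@1, T3@1, T4@1, T5@1) gives peak 14: h1:14  h2:2  h3:1  h4:1  h5:0.
Shift T3→3, T5→4.
Schedule T1@1, T2@1, T3@3, T4@1, T5@4: h1:4  h2:2  h3:6  h4:6  h5:0 — peak 6.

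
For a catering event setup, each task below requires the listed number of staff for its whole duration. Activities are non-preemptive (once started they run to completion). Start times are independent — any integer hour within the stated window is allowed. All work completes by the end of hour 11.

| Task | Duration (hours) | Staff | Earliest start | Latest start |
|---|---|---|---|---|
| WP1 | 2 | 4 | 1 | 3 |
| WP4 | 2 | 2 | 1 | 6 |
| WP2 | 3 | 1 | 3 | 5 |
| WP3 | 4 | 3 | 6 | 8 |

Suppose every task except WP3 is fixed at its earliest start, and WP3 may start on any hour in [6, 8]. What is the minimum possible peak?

6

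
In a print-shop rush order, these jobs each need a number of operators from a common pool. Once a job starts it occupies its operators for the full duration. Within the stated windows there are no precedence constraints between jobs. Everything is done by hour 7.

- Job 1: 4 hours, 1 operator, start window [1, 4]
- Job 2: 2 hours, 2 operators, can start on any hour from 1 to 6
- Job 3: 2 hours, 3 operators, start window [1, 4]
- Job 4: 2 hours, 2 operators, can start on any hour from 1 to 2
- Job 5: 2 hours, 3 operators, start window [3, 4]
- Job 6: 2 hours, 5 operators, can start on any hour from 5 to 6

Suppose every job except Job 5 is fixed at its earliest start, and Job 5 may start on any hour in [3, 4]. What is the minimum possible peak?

8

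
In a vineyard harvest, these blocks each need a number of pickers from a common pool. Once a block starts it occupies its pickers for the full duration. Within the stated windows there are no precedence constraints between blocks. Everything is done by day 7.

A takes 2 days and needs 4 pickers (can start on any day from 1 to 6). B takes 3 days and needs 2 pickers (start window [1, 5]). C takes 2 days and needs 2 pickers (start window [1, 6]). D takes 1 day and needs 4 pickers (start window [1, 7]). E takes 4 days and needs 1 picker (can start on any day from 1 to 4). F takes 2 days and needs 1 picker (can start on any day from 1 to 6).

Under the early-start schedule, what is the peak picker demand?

14

Early-start schedule: A@1, B@1, C@1, D@1, E@1, F@1.
Load per day: day 1: 14, day 2: 10, day 3: 3, day 4: 1, day 5: 0, day 6: 0, day 7: 0.
Peak is 14.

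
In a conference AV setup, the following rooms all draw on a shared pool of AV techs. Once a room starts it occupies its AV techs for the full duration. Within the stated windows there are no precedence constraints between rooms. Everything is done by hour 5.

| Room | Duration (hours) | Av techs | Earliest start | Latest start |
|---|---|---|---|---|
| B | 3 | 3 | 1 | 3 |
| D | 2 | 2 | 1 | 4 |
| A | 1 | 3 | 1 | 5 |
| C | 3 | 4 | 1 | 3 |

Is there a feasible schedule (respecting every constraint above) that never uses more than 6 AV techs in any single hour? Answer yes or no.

The minimum achievable peak is 7; 6 < 7, so no feasible schedule stays within the cap.

no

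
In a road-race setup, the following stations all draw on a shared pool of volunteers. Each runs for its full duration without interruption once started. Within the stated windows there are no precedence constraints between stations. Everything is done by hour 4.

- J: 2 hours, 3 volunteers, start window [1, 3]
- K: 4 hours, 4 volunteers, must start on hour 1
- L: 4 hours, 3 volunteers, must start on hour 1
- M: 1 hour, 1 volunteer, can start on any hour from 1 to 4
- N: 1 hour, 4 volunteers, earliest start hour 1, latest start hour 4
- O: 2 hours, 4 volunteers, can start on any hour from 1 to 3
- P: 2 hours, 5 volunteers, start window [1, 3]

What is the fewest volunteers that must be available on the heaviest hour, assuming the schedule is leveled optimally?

15

Early-start (J@1, K@1, L@1, M@1, N@1, O@1, P@1) gives peak 24: h1:24  h2:19  h3:7  h4:7.
Shift M→3, N→4, O→3.
Schedule J@1, K@1, L@1, M@3, N@4, O@3, P@1: h1:15  h2:15  h3:12  h4:15 — peak 15.
Total volunteer-hours = 57 over 4 hours ⇒ peak ≥ ⌈57/4⌉ = 15, so 15 is optimal.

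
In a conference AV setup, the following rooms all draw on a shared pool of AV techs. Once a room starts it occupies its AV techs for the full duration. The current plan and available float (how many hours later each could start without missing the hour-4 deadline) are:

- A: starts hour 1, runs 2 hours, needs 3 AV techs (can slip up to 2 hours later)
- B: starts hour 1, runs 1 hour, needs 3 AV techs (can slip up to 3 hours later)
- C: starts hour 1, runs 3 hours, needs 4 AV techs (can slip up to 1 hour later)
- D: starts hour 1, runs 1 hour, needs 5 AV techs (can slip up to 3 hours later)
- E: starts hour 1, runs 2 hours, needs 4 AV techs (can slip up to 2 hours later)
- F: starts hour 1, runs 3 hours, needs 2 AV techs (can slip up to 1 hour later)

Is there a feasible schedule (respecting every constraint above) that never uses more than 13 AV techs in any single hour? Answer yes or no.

yes

Schedule A@1, B@1, C@1, D@4, E@3, F@2: h1:10  h2:9  h3:10  h4:11 — peak 11 ≤ 13.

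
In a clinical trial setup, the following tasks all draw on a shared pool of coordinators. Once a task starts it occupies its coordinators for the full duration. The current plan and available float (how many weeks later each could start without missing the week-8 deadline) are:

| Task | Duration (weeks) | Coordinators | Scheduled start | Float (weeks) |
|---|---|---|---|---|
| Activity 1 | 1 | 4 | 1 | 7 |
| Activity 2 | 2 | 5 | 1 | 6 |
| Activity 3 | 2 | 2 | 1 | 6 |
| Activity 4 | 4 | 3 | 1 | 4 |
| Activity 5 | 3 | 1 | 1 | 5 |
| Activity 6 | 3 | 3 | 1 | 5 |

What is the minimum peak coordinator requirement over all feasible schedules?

Early-start (Activity 1@1, Activity 2@1, Activity 3@1, Activity 4@1, Activity 5@1, Activity 6@1) gives peak 18: w1:18  w2:14  w3:7  w4:3  w5:0  w6:0  w7:0  w8:0.
Shift Activity 2→2, Activity 3→4, Activity 4→4, Activity 6→6.
Schedule Activity 1@1, Activity 2@2, Activity 3@4, Activity 4@4, Activity 5@1, Activity 6@6: w1:5  w2:6  w3:6  w4:5  w5:5  w6:6  w7:6  w8:3 — peak 6.
Total coordinator-weeks = 42 over 8 weeks ⇒ peak ≥ ⌈42/8⌉ = 6, so 6 is optimal.

6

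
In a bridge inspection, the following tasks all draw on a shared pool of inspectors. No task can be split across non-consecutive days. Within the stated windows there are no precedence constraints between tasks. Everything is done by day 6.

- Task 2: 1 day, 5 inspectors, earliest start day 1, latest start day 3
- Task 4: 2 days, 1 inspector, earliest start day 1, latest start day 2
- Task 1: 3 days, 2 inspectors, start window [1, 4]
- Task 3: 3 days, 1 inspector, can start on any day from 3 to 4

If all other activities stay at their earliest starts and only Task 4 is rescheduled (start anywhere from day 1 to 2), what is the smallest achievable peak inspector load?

Task 4@1: d1:8  d2:3  d3:3  d4:1  d5:1  d6:0 → peak 8
Task 4@2: d1:7  d2:3  d3:4  d4:1  d5:1  d6:0 → peak 7
Best is Task 4@2, peak 7.

7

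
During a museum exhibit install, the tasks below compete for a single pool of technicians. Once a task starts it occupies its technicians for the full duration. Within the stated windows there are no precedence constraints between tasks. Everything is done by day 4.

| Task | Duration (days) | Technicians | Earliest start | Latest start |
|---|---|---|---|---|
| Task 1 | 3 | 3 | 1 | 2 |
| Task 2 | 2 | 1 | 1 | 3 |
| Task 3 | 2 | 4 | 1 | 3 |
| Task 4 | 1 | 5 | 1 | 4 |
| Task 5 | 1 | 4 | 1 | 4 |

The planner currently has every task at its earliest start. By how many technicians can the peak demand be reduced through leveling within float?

Early-start peak: d1:17  d2:8  d3:3  d4:0 ⇒ 17.
Leveled (Task 1@1, Task 2@1, Task 3@1, Task 4@3, Task 5@4): d1:8  d2:8  d3:8  d4:4 ⇒ 8.
Reduction 17 − 8 = 9.

9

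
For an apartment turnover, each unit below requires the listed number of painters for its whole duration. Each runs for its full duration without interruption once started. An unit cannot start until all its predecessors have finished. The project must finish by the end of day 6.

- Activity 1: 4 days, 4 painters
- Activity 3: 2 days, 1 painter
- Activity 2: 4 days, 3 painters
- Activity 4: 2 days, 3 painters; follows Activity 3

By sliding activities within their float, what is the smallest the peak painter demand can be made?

Early-start (Activity 1@1, Activity 3@1, Activity 2@1, Activity 4@3) gives peak 10: d1:8  d2:8  d3:10  d4:10  d5:0  d6:0.
Shift Activity 2→3, Activity 4→5.
Schedule Activity 1@1, Activity 3@1, Activity 2@3, Activity 4@5: d1:5  d2:5  d3:7  d4:7  d5:6  d6:6 — peak 7.

7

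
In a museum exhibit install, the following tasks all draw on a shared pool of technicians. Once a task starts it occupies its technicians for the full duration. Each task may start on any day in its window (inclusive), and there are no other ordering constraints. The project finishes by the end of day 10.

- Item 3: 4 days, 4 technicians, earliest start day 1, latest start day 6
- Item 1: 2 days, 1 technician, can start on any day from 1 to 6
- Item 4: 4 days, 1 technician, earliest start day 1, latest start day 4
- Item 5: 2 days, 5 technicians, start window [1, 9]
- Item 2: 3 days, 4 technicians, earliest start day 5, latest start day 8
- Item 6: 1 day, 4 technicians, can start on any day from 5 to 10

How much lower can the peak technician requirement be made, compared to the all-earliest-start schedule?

6

Early-start peak: d1:11  d2:11  d3:5  d4:5  d5:8  d6:4  d7:4  d8:0  d9:0  d10:0 ⇒ 11.
Leveled (Item 3@1, Item 1@1, Item 4@3, Item 5@8, Item 2@5, Item 6@10): d1:5  d2:5  d3:5  d4:5  d5:5  d6:5  d7:4  d8:5  d9:5  d10:4 ⇒ 5.
Reduction 11 − 5 = 6.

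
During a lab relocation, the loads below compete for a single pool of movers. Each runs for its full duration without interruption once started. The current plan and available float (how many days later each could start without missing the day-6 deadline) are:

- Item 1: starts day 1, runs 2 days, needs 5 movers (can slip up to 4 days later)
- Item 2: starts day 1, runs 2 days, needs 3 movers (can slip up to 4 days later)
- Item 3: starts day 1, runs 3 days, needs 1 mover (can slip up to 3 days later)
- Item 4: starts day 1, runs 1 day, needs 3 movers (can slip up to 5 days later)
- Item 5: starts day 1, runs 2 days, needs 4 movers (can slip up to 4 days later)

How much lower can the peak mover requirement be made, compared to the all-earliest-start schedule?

10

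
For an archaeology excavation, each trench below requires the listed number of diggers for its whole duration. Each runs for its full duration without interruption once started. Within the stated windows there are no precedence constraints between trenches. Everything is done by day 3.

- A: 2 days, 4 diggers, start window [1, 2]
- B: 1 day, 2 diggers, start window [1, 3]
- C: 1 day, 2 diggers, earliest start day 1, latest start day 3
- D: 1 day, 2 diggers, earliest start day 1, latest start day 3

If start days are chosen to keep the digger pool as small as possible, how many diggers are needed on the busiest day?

6

Early-start (A@1, B@1, C@1, D@1) gives peak 10: d1:10  d2:4  d3:0.
Shift C→2, D→3.
Schedule A@1, B@1, C@2, D@3: d1:6  d2:6  d3:2 — peak 6.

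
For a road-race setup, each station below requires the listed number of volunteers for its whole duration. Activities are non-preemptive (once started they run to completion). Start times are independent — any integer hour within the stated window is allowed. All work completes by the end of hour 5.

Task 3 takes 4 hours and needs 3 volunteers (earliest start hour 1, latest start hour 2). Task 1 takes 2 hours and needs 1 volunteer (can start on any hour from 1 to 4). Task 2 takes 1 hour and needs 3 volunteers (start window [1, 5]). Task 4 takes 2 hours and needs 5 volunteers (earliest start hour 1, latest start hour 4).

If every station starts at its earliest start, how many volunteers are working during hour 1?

12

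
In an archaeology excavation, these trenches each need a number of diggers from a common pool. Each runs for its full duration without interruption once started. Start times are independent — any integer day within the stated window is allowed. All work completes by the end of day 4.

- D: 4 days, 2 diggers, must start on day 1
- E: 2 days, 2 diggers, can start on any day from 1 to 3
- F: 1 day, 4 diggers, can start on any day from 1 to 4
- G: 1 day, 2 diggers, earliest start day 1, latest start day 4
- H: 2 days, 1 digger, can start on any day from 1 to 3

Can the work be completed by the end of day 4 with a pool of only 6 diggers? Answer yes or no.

Schedule D@1, E@1, F@3, G@4, H@1: d1:5  d2:5  d3:6  d4:4 — peak 6 ≤ 6.

yes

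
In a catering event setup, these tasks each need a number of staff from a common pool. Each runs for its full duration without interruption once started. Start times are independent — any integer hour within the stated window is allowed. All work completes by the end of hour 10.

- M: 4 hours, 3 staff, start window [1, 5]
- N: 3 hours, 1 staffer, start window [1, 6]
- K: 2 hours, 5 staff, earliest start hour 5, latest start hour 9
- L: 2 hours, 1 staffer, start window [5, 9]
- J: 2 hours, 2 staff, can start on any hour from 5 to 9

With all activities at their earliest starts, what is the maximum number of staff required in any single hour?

8

Early-start schedule: M@1, N@1, K@5, L@5, J@5.
Load per hour: hour 1: 4, hour 2: 4, hour 3: 4, hour 4: 3, hour 5: 8, hour 6: 8, hour 7: 0, hour 8: 0, hour 9: 0, hour 10: 0.
Peak is 8.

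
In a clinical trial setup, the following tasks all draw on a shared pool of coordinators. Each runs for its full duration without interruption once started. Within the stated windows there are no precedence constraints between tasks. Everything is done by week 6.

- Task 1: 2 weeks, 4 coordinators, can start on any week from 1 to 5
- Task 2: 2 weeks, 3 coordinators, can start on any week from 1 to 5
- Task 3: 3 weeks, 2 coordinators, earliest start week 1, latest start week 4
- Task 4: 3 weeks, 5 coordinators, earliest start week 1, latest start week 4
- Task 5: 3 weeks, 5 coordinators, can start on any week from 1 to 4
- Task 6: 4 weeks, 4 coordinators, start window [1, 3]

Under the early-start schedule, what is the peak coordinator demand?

Early-start schedule: Task 1@1, Task 2@1, Task 3@1, Task 4@1, Task 5@1, Task 6@1.
Load per week: week 1: 23, week 2: 23, week 3: 16, week 4: 4, week 5: 0, week 6: 0.
Peak is 23.

23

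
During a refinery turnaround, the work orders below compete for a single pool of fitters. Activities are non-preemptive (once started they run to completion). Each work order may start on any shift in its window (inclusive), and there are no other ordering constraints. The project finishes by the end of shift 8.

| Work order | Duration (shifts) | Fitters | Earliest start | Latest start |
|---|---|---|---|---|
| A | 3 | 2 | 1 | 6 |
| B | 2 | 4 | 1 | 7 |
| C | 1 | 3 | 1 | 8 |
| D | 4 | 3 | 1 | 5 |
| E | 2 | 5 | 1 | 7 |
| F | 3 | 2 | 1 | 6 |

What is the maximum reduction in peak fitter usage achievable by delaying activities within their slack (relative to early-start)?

12

Early-start peak: s1:19  s2:16  s3:7  s4:3  s5:0  s6:0  s7:0  s8:0 ⇒ 19.
Leveled (A@1, B@1, C@4, D@3, E@7, F@5): s1:6  s2:6  s3:5  s4:6  s5:5  s6:5  s7:7  s8:5 ⇒ 7.
Reduction 19 − 7 = 12.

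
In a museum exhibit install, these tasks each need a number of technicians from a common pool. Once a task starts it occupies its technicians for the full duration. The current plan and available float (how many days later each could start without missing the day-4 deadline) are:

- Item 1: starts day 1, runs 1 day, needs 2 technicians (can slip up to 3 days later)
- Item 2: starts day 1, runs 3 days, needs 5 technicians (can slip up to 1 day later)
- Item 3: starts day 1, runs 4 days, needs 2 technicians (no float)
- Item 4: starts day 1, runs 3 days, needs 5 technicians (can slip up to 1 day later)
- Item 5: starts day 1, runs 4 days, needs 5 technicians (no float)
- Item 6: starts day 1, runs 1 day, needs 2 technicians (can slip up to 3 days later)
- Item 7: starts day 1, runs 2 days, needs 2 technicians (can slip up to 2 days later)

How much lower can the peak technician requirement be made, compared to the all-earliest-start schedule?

4

Early-start peak: d1:23  d2:19  d3:17  d4:7 ⇒ 23.
Leveled (Item 1@1, Item 2@1, Item 3@1, Item 4@1, Item 5@1, Item 6@2, Item 7@3): d1:19  d2:19  d3:19  d4:9 ⇒ 19.
Reduction 23 − 19 = 4.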